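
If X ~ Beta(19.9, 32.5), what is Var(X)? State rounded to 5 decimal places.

0.00441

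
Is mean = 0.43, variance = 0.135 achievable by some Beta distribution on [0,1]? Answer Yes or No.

Yes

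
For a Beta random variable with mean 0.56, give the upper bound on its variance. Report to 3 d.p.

0.246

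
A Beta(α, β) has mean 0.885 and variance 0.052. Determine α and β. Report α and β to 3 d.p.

α = 0.847, β = 0.110

Let s = α+β. The Beta variance is μ(1−μ)/(s+1).
So s+1 = μ(1−μ)/σ² = (0.885×0.115)/0.052 = 0.101775/0.052 = 1.9572, giving s = 0.9572.
Then α = μs = 0.885×0.9572 = 0.847 and β = (1−μ)s = 0.115×0.9572 = 0.110.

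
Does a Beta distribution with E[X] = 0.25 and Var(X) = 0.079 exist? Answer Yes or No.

The Beta variance bound is σ² < μ(1−μ).
Here μ(1−μ) = 0.25×0.75 = 0.1875, and 0.079 < 0.1875.

Yes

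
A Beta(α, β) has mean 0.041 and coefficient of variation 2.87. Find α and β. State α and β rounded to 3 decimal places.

α = 0.075, β = 1.764

σ = CV·μ = 2.87×0.041 = 0.11767, so σ² = 0.013846.
s+1 = μ(1−μ)/σ² = 0.039319/0.013846 = 2.8397, so s = α+β = 1.8397.
α = μs = 0.075, β = (1−μ)s = 1.764.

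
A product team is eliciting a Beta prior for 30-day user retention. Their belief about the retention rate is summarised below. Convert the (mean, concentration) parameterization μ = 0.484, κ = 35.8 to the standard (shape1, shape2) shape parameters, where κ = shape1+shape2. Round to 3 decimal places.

shape1 = 17.327, shape2 = 18.473

Split κ in proportion μ : (1−μ): shape1 = 0.484·35.8 = 17.327, shape2 = 35.8 − 17.327 = 18.473.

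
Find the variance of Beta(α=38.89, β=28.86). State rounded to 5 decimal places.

0.00356

α+β = 67.75 and αβ = 1122.3654, so Var = αβ/[(α+β)²(α+β+1)] = 1122.3654/315566.796875 = 0.00356.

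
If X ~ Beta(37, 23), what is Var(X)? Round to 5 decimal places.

μ = 37/60 = 0.616667; Var = μ(1−μ)/(α+β+1) = 0.2363889/61 = 0.00388.

0.00388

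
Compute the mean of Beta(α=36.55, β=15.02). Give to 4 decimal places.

The Beta mean is α/(α+β) = 36.55/(36.55+15.02) = 0.7087.

0.7087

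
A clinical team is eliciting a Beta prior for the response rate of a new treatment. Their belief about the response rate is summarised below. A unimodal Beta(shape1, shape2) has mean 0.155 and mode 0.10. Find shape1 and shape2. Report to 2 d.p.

Let s = shape1+shape2. Mean gives shape1 = μs = 0.155s; mode gives (shape1−1)/(s−2) = 0.10.
Substituting: 0.155s − 1 = 0.10(s−2) = 0.10s − 0.20, so 0.055s = 0.80 and s = 14.5455.
Then shape1 = 0.155×14.5455 = 2.25 and shape2 = s−shape1 = 12.29.

shape1 = 2.25, shape2 = 12.29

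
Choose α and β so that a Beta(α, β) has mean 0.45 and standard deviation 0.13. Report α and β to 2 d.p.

α = 6.14, β = 7.50

σ² = 0.13² = 0.0169.
With s = α+β, Var = μ(1−μ)/(s+1), so s+1 = (0.45×0.55)/0.0169 = 14.6450 and s = 13.6450.
α = μs = 6.14, β = (1−μ)s = 7.50.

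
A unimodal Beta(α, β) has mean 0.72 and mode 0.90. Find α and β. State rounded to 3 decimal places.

α = 3.200, β = 1.244

With s = α+β: μ = α/s and mode = (α−1)/(s−2). Eliminating α = μs,
μs − 1 = m(s−2) ⇒ s(μ−m) = 1−2m ⇒ s = -0.80/-0.18 = 4.4444.
So α = μs = 3.200, β = (1−μ)s = 1.244.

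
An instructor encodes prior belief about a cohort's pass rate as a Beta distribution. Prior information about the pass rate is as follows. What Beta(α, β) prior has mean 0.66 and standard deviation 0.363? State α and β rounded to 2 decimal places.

Variance = 0.363² = 0.131769. The moment-matching identity α+β = μ(1−μ)/Var − 1 gives
α+β = 0.2244/0.131769 − 1 = 0.7030, so α = μ·0.7030 = 0.46 and β = (1−μ)·0.7030 = 0.24.

α = 0.46, β = 0.24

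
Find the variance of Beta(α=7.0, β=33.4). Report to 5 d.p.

0.00346

Var = αβ/[(α+β)²(α+β+1)] = (7.0×33.4)/(40.4²×41.4) = 233.80/67571.424 = 0.00346.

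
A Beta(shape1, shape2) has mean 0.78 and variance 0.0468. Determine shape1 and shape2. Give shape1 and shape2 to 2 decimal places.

Let s = shape1+shape2. The Beta variance is μ(1−μ)/(s+1).
So s+1 = μ(1−μ)/σ² = (0.78×0.22)/0.0468 = 0.1716/0.0468 = 3.6667, giving s = 2.6667.
Then shape1 = μs = 0.78×2.6667 = 2.08 and shape2 = (1−μ)s = 0.22×2.6667 = 0.59.

shape1 = 2.08, shape2 = 0.59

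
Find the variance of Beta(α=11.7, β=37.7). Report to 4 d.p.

0.0036

Var = αβ/[(α+β)²(α+β+1)] = (11.7×37.7)/(49.4²×50.4) = 441.09/122994.144 = 0.0036.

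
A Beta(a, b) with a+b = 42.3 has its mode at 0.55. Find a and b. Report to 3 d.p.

a = 23.165, b = 19.135

Since the density peak of Beta(a,b) is at (a−1)/(a+b−2),
a = 1 + 0.55(42.3−2) = 23.165 and b = 42.3 − 23.165 = 19.135.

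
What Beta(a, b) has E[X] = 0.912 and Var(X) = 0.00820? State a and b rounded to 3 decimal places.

a = 8.014, b = 0.773

Write ν = a+b; then a = μν and Var = μ(1−μ)/(ν+1).
ν = μ(1−μ)/Var − 1 = 0.080256/0.00820 − 1 = 8.7873.
a = 0.912·8.7873 = 8.014, b = 0.088·8.7873 = 0.773.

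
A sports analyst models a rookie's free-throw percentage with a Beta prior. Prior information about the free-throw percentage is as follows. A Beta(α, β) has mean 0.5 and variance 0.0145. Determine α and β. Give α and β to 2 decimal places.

α = 8.12, β = 8.12

By moment matching, α+β = μ(1−μ)/σ² − 1 = (0.5·0.5)/0.0145 − 1 = 17.2414 − 1 = 16.2414.
Since α/(α+β) = μ, α = 0.5·16.2414 = 8.12 and β = 0.5·16.2414 = 8.12.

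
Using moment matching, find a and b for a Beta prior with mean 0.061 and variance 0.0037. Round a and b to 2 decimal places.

a = 0.88, b = 13.60

Write ν = a+b; then a = μν and Var = μ(1−μ)/(ν+1).
ν = μ(1−μ)/Var − 1 = 0.057279/0.0037 − 1 = 14.4808.
a = 0.061·14.4808 = 0.88, b = 0.939·14.4808 = 13.60.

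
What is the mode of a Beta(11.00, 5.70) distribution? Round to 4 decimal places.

0.6803

With α,β > 1, mode = (α−1)/(α+β−2) = 10.00/14.70 = 0.6803.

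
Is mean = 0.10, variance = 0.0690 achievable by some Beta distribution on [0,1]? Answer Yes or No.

Yes

A Beta with mean μ has variance μ(1−μ)/(α+β+1) < μ(1−μ).
Here μ(1−μ) = 0.10×0.90 = 0.0900, and 0.0690 < 0.0900.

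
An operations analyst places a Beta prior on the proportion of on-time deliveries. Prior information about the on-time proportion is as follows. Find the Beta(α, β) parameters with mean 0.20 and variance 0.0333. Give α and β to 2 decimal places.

Let s = α+β. The Beta variance is μ(1−μ)/(s+1).
So s+1 = μ(1−μ)/σ² = (0.20×0.80)/0.0333 = 0.1600/0.0333 = 4.8048, giving s = 3.8048.
Then α = μs = 0.20×3.8048 = 0.76 and β = (1−μ)s = 0.80×3.8048 = 3.04.

α = 0.76, β = 3.04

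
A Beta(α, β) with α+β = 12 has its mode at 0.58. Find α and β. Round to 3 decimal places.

α = 6.800, β = 5.200

Mode = (α−1)/(κ−2) with κ = α+β, so α−1 = 0.58·10 = 5.800.
α = 6.800; β = κ − α = 5.200.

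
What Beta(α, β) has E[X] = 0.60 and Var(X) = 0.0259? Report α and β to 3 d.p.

α = 4.960, β = 3.307

By moment matching, α+β = μ(1−μ)/σ² − 1 = (0.60·0.40)/0.0259 − 1 = 9.2664 − 1 = 8.2664.
Since α/(α+β) = μ, α = 0.60·8.2664 = 4.960 and β = 0.40·8.2664 = 3.307.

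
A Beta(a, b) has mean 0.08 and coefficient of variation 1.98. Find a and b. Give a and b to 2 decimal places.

a = 0.15, b = 1.78

σ = CV·μ = 1.98×0.08 = 0.15840, so σ² = 0.025091.
s+1 = μ(1−μ)/σ² = 0.0736/0.025091 = 2.9334, so s = a+b = 1.9334.
a = μs = 0.15, b = (1−μ)s = 1.78.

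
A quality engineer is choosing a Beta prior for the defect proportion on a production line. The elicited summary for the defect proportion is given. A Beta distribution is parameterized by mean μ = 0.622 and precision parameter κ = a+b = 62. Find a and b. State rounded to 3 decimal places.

a = 38.564, b = 23.436

a = μκ = 0.622×62 = 38.564 and b = (1−μ)κ = 0.378×62 = 23.436.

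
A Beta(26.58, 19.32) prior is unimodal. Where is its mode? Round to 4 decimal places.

0.5827

The density x^(α−1)(1−x)^(β−1) is maximised at (α−1)/(α+β−2) = 25.58/43.90 = 0.5827.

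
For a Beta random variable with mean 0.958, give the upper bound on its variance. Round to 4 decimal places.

Var = μ(1−μ)/(α+β+1), which approaches μ(1−μ) as α+β → 0.
So the supremum is μ(1−μ) = 0.958×0.042 = 0.0402.

0.0402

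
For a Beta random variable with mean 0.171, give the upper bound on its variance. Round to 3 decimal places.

For fixed mean μ the Beta variance is μ(1−μ)/(α+β+1), increasing as α+β decreases.
Its least upper bound (not attained) is μ(1−μ) = 0.171·0.829 = 0.142.

0.142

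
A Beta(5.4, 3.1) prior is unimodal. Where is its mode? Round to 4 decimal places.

The density x^(α−1)(1−x)^(β−1) is maximised at (α−1)/(α+β−2) = 4.4/6.5 = 0.6769.

0.6769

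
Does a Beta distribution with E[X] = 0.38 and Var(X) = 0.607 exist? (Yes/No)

No

The Beta variance bound is σ² < μ(1−μ).
Here μ(1−μ) = 0.38×0.62 = 0.2356, and 0.607 ≥ 0.2356.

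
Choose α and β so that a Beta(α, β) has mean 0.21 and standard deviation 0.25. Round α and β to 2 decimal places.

Variance = 0.25² = 0.0625. The moment-matching identity α+β = μ(1−μ)/Var − 1 gives
α+β = 0.1659/0.0625 − 1 = 1.6544, so α = μ·1.6544 = 0.35 and β = (1−μ)·1.6544 = 1.31.

α = 0.35, β = 1.31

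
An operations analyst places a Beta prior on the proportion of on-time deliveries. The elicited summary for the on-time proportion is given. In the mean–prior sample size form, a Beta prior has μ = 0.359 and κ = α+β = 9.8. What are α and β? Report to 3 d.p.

α = 3.518, β = 6.282

Split κ in proportion μ : (1−μ): α = 0.359·9.8 = 3.518, β = 9.8 − 3.518 = 6.282.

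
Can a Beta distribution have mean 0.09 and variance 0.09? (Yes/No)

No

A Beta with mean μ has variance μ(1−μ)/(α+β+1) < μ(1−μ).
Here μ(1−μ) = 0.09×0.91 = 0.0819, and 0.09 ≥ 0.0819.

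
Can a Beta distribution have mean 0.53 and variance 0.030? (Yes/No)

Yes

For any Beta, Var(X) < E[X]·(1−E[X]).
Here μ(1−μ) = 0.53×0.47 = 0.2491, and 0.030 < 0.2491.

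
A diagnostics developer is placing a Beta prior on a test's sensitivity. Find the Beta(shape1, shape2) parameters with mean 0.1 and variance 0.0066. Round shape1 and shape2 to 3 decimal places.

shape1 = 1.264, shape2 = 11.373

By moment matching, shape1+shape2 = μ(1−μ)/σ² − 1 = (0.1·0.9)/0.0066 − 1 = 13.6364 − 1 = 12.6364.
Since shape1/(shape1+shape2) = μ, shape1 = 0.1·12.6364 = 1.264 and shape2 = 0.9·12.6364 = 11.373.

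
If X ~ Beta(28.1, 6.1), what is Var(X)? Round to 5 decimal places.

0.00416

μ = 28.1/34.2 = 0.821637; Var = μ(1−μ)/(α+β+1) = 0.1465494/35.2 = 0.00416.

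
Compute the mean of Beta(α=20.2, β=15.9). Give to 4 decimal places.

0.5596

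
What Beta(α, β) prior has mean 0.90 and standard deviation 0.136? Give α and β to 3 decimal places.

α = 3.479, β = 0.387

First σ² = 0.018496. Setting α = μn, β = (1−μ)n with n = α+β,
μ(1−μ)/(n+1) = 0.018496 ⇒ n+1 = 0.0900/0.018496 = 4.8659 ⇒ n = 3.8659.
Hence α = 0.90×3.8659 = 3.479, β = 0.10×3.8659 = 0.387.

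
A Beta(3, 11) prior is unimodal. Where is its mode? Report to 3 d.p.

0.167

With α,β > 1, mode = (α−1)/(α+β−2) = 2/12 = 0.167.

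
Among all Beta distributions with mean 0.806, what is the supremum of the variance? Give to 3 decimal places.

For fixed mean μ the Beta variance is μ(1−μ)/(α+β+1), increasing as α+β decreases.
Its least upper bound (not attained) is μ(1−μ) = 0.806·0.194 = 0.156.

0.156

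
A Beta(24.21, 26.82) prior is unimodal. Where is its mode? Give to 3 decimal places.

0.473

With α,β > 1, mode = (α−1)/(α+β−2) = 23.21/49.03 = 0.473.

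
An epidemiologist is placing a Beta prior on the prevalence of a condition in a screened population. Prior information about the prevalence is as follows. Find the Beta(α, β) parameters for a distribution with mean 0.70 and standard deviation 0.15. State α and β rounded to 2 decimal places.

α = 5.83, β = 2.50

σ² = 0.15² = 0.0225.
With s = α+β, Var = μ(1−μ)/(s+1), so s+1 = (0.70×0.30)/0.0225 = 9.3333 and s = 8.3333.
α = μs = 5.83, β = (1−μ)s = 2.50.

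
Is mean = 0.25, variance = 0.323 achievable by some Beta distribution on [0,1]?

No

For any Beta, Var(X) < E[X]·(1−E[X]).
Here μ(1−μ) = 0.25×0.75 = 0.1875, and 0.323 ≥ 0.1875.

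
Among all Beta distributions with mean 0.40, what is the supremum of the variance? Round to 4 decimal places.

0.2400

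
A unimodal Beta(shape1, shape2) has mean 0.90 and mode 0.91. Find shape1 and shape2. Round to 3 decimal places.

Let s = shape1+shape2. Mean gives shape1 = μs = 0.90s; mode gives (shape1−1)/(s−2) = 0.91.
Substituting: 0.90s − 1 = 0.91(s−2) = 0.91s − 1.82, so -0.01s = -0.82 and s = 82.0000.
Then shape1 = 0.90×82.0000 = 73.800 and shape2 = s−shape1 = 8.200.

shape1 = 73.800, shape2 = 8.200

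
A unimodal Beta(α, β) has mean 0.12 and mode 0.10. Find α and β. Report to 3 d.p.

α = 4.800, β = 35.200

Let s = α+β. Mean gives α = μs = 0.12s; mode gives (α−1)/(s−2) = 0.10.
Substituting: 0.12s − 1 = 0.10(s−2) = 0.10s − 0.20, so 0.02s = 0.80 and s = 40.0000.
Then α = 0.12×40.0000 = 4.800 and β = s−α = 35.200.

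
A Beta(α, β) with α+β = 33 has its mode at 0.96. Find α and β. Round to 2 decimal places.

Since the density peak of Beta(α,β) is at (α−1)/(α+β−2),
α = 1 + 0.96(33−2) = 30.76 and β = 33 − 30.76 = 2.24.

α = 30.76, β = 2.24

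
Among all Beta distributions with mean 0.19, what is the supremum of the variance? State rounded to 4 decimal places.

0.1539

For fixed mean μ the Beta variance is μ(1−μ)/(α+β+1), increasing as α+β decreases.
Its least upper bound (not attained) is μ(1−μ) = 0.19·0.81 = 0.1539.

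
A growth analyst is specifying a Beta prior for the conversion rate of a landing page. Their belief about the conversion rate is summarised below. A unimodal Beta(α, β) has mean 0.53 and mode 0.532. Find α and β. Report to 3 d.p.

Let s = α+β. Mean gives α = μs = 0.53s; mode gives (α−1)/(s−2) = 0.532.
Substituting: 0.53s − 1 = 0.532(s−2) = 0.532s − 1.064, so -0.002s = -0.064 and s = 32.0000.
Then α = 0.53×32.0000 = 16.960 and β = s−α = 15.040.

α = 16.960, β = 15.040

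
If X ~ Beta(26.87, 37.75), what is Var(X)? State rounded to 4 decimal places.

0.0037

μ = 26.87/64.62 = 0.415816; Var = μ(1−μ)/(α+β+1) = 0.2429130/65.62 = 0.0037.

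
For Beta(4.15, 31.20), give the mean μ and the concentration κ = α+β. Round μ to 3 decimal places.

κ = α+β = 4.15+31.20 = 35.35; μ = α/κ = 4.15/35.35 = 0.117.

μ = 0.117, κ = 35.35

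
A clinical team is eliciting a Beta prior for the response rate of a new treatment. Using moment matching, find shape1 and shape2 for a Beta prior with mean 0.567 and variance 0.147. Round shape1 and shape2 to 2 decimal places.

Let s = shape1+shape2. The Beta variance is μ(1−μ)/(s+1).
So s+1 = μ(1−μ)/σ² = (0.567×0.433)/0.147 = 0.245511/0.147 = 1.6701, giving s = 0.6701.
Then shape1 = μs = 0.567×0.6701 = 0.38 and shape2 = (1−μ)s = 0.433×0.6701 = 0.29.

shape1 = 0.38, shape2 = 0.29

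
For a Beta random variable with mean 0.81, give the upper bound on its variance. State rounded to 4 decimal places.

0.1539

Var = μ(1−μ)/(α+β+1), which approaches μ(1−μ) as α+β → 0.
So the supremum is μ(1−μ) = 0.81×0.19 = 0.1539.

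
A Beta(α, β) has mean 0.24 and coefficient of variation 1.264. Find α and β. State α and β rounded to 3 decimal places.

α = 0.236, β = 0.746

Var = (CV·μ)² = (1.264×0.24)² = 0.092027.
α+β = μ(1−μ)/Var − 1 = 0.1824/0.092027 − 1 = 0.9820.
Thus α = 0.24·0.9820 = 0.236 and β = 0.76·0.9820 = 0.746.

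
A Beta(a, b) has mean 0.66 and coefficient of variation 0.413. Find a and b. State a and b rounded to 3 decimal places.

Var = (CV·μ)² = (0.413×0.66)² = 0.074300.
a+b = μ(1−μ)/Var − 1 = 0.2244/0.074300 − 1 = 2.0202.
Thus a = 0.66·2.0202 = 1.333 and b = 0.34·2.0202 = 0.687.

a = 1.333, b = 0.687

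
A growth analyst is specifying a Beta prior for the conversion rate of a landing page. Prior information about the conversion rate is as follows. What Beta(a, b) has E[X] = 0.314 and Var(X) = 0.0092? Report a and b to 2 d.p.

a = 7.04, b = 15.38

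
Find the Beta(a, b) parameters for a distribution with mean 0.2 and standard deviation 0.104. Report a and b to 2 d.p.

a = 2.76, b = 11.03

Variance = 0.104² = 0.010816. The moment-matching identity a+b = μ(1−μ)/Var − 1 gives
a+b = 0.16/0.010816 − 1 = 13.7929, so a = μ·13.7929 = 2.76 and b = (1−μ)·13.7929 = 11.03.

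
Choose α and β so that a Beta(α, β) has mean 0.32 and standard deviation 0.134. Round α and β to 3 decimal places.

α = 3.558, β = 7.561

Variance = 0.134² = 0.017956. The moment-matching identity α+β = μ(1−μ)/Var − 1 gives
α+β = 0.2176/0.017956 − 1 = 11.1185, so α = μ·11.1185 = 3.558 and β = (1−μ)·11.1185 = 7.561.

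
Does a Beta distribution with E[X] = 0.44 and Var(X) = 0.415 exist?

No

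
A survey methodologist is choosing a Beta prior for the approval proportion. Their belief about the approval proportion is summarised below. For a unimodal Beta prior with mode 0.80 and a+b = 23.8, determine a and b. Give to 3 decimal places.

a = 18.440, b = 5.360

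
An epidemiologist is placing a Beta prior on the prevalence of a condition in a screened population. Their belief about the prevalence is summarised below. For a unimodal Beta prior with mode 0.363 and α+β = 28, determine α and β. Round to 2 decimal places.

α = 10.44, β = 17.56

Mode = (α−1)/(κ−2) with κ = α+β, so α−1 = 0.363·26 = 9.44.
α = 10.44; β = κ − α = 17.56.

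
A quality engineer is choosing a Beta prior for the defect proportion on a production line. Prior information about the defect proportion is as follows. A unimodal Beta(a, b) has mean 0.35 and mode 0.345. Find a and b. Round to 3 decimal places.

With s = a+b: μ = a/s and mode = (a−1)/(s−2). Eliminating a = μs,
μs − 1 = m(s−2) ⇒ s(μ−m) = 1−2m ⇒ s = 0.310/0.005 = 62.0000.
So a = μs = 21.700, b = (1−μ)s = 40.300.

a = 21.700, b = 40.300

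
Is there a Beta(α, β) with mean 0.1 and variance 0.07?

Yes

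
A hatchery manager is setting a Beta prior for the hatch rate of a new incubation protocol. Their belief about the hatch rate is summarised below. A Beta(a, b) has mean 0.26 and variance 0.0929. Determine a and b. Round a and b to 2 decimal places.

By moment matching, a+b = μ(1−μ)/σ² − 1 = (0.26·0.74)/0.0929 − 1 = 2.0710 − 1 = 1.0710.
Since a/(a+b) = μ, a = 0.26·1.0710 = 0.28 and b = 0.74·1.0710 = 0.79.

a = 0.28, b = 0.79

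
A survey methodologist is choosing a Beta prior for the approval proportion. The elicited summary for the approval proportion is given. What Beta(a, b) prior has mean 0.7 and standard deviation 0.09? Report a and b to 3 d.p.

First σ² = 0.0081. Setting a = μn, b = (1−μ)n with n = a+b,
μ(1−μ)/(n+1) = 0.0081 ⇒ n+1 = 0.21/0.0081 = 25.9259 ⇒ n = 24.9259.
Hence a = 0.7×24.9259 = 17.448, b = 0.3×24.9259 = 7.478.

a = 17.448, b = 7.478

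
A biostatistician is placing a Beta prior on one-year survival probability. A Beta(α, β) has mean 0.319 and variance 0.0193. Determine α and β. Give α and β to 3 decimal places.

α = 3.272, β = 6.984

Let s = α+β. The Beta variance is μ(1−μ)/(s+1).
So s+1 = μ(1−μ)/σ² = (0.319×0.681)/0.0193 = 0.217239/0.0193 = 11.2559, giving s = 10.2559.
Then α = μs = 0.319×10.2559 = 3.272 and β = (1−μ)s = 0.681×10.2559 = 6.984.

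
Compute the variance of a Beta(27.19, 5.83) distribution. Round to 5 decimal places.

μ = 27.19/33.02 = 0.823440; Var = μ(1−μ)/(α+β+1) = 0.1453863/34.02 = 0.00427.

0.00427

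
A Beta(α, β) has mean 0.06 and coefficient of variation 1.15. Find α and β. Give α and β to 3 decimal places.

α = 0.651, β = 10.195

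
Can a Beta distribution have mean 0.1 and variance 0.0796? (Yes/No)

A Beta with mean μ has variance μ(1−μ)/(α+β+1) < μ(1−μ).
Here μ(1−μ) = 0.1×0.9 = 0.09, and 0.0796 < 0.09.

Yes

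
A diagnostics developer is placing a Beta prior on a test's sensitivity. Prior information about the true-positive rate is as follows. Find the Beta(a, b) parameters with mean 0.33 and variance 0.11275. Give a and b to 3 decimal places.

a = 0.317, b = 0.644

Let s = a+b. The Beta variance is μ(1−μ)/(s+1).
So s+1 = μ(1−μ)/σ² = (0.33×0.67)/0.11275 = 0.2211/0.11275 = 1.9610, giving s = 0.9610.
Then a = μs = 0.33×0.9610 = 0.317 and b = (1−μ)s = 0.67×0.9610 = 0.644.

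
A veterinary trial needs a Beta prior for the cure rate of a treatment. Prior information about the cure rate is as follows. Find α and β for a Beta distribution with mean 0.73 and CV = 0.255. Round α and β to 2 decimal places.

σ = CV·μ = 0.255×0.73 = 0.18615, so σ² = 0.034652.
s+1 = μ(1−μ)/σ² = 0.1971/0.034652 = 5.6880, so s = α+β = 4.6880.
α = μs = 3.42, β = (1−μ)s = 1.27.

α = 3.42, β = 1.27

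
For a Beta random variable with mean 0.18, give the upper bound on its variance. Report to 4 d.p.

0.1476

For fixed mean μ the Beta variance is μ(1−μ)/(α+β+1), increasing as α+β decreases.
Its least upper bound (not attained) is μ(1−μ) = 0.18·0.82 = 0.1476.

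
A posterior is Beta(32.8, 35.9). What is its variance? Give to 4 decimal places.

μ = 32.8/68.7 = 0.477438; Var = μ(1−μ)/(α+β+1) = 0.2494910/69.7 = 0.0036.

0.0036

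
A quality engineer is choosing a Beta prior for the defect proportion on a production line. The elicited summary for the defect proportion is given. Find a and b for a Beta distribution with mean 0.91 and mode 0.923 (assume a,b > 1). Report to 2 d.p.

a = 59.22, b = 5.86

Let s = a+b. Mean gives a = μs = 0.91s; mode gives (a−1)/(s−2) = 0.923.
Substituting: 0.91s − 1 = 0.923(s−2) = 0.923s − 1.846, so -0.013s = -0.846 and s = 65.0769.
Then a = 0.91×65.0769 = 59.22 and b = s−a = 5.86.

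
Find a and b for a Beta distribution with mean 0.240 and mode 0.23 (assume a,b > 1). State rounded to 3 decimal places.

Let s = a+b. Mean gives a = μs = 0.240s; mode gives (a−1)/(s−2) = 0.23.
Substituting: 0.240s − 1 = 0.23(s−2) = 0.23s − 0.46, so 0.010s = 0.54 and s = 54.0000.
Then a = 0.240×54.0000 = 12.960 and b = s−a = 41.040.

a = 12.960, b = 41.040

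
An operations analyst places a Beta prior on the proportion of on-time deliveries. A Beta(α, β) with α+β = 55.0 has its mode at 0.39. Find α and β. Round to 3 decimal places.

Mode = (α−1)/(κ−2) with κ = α+β, so α−1 = 0.39·53.0 = 20.670.
α = 21.670; β = κ − α = 33.330.

α = 21.670, β = 33.330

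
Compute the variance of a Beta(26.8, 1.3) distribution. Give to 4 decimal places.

0.0015

μ = 26.8/28.1 = 0.953737; Var = μ(1−μ)/(α+β+1) = 0.0441230/29.1 = 0.0015.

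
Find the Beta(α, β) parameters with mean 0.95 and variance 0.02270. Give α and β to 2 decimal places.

α = 1.04, β = 0.05

By moment matching, α+β = μ(1−μ)/σ² − 1 = (0.95·0.05)/0.02270 − 1 = 2.0925 − 1 = 1.0925.
Since α/(α+β) = μ, α = 0.95·1.0925 = 1.04 and β = 0.05·1.0925 = 0.05.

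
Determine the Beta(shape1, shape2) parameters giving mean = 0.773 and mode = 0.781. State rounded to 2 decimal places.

Let s = shape1+shape2. Mean gives shape1 = μs = 0.773s; mode gives (shape1−1)/(s−2) = 0.781.
Substituting: 0.773s − 1 = 0.781(s−2) = 0.781s − 1.562, so -0.008s = -0.562 and s = 70.2500.
Then shape1 = 0.773×70.2500 = 54.30 and shape2 = s−shape1 = 15.95.

shape1 = 54.30, shape2 = 15.95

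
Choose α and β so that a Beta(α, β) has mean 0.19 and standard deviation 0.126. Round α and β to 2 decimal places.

First σ² = 0.015876. Setting α = μn, β = (1−μ)n with n = α+β,
μ(1−μ)/(n+1) = 0.015876 ⇒ n+1 = 0.1539/0.015876 = 9.6939 ⇒ n = 8.6939.
Hence α = 0.19×8.6939 = 1.65, β = 0.81×8.6939 = 7.04.

α = 1.65, β = 7.04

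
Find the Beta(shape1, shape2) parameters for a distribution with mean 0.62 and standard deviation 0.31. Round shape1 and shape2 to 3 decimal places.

shape1 = 0.900, shape2 = 0.552

Variance = 0.31² = 0.0961. The moment-matching identity shape1+shape2 = μ(1−μ)/Var − 1 gives
shape1+shape2 = 0.2356/0.0961 − 1 = 1.4516, so shape1 = μ·1.4516 = 0.900 and shape2 = (1−μ)·1.4516 = 0.552.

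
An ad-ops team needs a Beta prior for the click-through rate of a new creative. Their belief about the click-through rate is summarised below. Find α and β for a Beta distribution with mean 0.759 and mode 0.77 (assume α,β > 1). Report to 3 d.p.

α = 37.260, β = 11.831

Let s = α+β. Mean gives α = μs = 0.759s; mode gives (α−1)/(s−2) = 0.77.
Substituting: 0.759s − 1 = 0.77(s−2) = 0.77s − 1.54, so -0.011s = -0.54 and s = 49.0909.
Then α = 0.759×49.0909 = 37.260 and β = s−α = 11.831.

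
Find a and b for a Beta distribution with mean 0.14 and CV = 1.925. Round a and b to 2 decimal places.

a = 0.09, b = 0.57

σ = CV·μ = 1.925×0.14 = 0.26950, so σ² = 0.072630.
s+1 = μ(1−μ)/σ² = 0.1204/0.072630 = 1.6577, so s = a+b = 0.6577.
a = μs = 0.09, b = (1−μ)s = 0.57.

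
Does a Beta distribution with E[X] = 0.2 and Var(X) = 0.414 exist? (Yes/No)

No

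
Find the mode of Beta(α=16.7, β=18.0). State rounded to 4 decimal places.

0.4801

With α,β > 1, mode = (α−1)/(α+β−2) = 15.7/32.7 = 0.4801.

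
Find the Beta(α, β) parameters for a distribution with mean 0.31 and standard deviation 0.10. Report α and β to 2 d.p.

First σ² = 0.0100. Setting α = μn, β = (1−μ)n with n = α+β,
μ(1−μ)/(n+1) = 0.0100 ⇒ n+1 = 0.2139/0.0100 = 21.3900 ⇒ n = 20.3900.
Hence α = 0.31×20.3900 = 6.32, β = 0.69×20.3900 = 14.07.

α = 6.32, β = 14.07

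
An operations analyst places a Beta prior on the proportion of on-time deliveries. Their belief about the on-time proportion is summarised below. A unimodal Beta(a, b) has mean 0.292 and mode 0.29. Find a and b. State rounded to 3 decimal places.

a = 61.320, b = 148.680

With s = a+b: μ = a/s and mode = (a−1)/(s−2). Eliminating a = μs,
μs − 1 = m(s−2) ⇒ s(μ−m) = 1−2m ⇒ s = 0.42/0.002 = 210.0000.
So a = μs = 61.320, b = (1−μ)s = 148.680.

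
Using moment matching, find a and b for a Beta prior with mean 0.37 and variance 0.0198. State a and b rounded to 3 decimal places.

a = 3.986, b = 6.787

Write ν = a+b; then a = μν and Var = μ(1−μ)/(ν+1).
ν = μ(1−μ)/Var − 1 = 0.2331/0.0198 − 1 = 10.7727.
a = 0.37·10.7727 = 3.986, b = 0.63·10.7727 = 6.787.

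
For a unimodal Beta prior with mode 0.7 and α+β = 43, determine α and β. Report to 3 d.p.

α = 29.700, β = 13.300

Since the density peak of Beta(α,β) is at (α−1)/(α+β−2),
α = 1 + 0.7(43−2) = 29.700 and β = 43 − 29.700 = 13.300.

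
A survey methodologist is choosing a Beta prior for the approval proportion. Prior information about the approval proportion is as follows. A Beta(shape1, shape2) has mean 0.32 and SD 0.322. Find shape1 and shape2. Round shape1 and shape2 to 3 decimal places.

shape1 = 0.352, shape2 = 0.747

σ² = 0.322² = 0.103684.
With s = shape1+shape2, Var = μ(1−μ)/(s+1), so s+1 = (0.32×0.68)/0.103684 = 2.0987 and s = 1.0987.
shape1 = μs = 0.352, shape2 = (1−μ)s = 0.747.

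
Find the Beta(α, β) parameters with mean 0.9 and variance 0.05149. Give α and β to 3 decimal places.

Let s = α+β. The Beta variance is μ(1−μ)/(s+1).
So s+1 = μ(1−μ)/σ² = (0.9×0.1)/0.05149 = 0.09/0.05149 = 1.7479, giving s = 0.7479.
Then α = μs = 0.9×0.7479 = 0.673 and β = (1−μ)s = 0.1×0.7479 = 0.075.

α = 0.673, β = 0.075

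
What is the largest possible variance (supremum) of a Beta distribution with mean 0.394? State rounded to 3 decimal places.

Var = μ(1−μ)/(α+β+1), which approaches μ(1−μ) as α+β → 0.
So the supremum is μ(1−μ) = 0.394×0.606 = 0.239.

0.239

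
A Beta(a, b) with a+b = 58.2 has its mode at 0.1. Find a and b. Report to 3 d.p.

Mode = (a−1)/(κ−2) with κ = a+b, so a−1 = 0.1·56.2 = 5.620.
a = 6.620; b = κ − a = 51.580.

a = 6.620, b = 51.580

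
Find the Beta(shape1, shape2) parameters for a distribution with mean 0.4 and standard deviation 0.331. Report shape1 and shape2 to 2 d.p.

shape1 = 0.48, shape2 = 0.71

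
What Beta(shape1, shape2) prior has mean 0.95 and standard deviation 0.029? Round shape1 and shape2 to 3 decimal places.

σ² = 0.029² = 0.000841.
With s = shape1+shape2, Var = μ(1−μ)/(s+1), so s+1 = (0.95×0.05)/0.000841 = 56.4804 and s = 55.4804.
shape1 = μs = 52.706, shape2 = (1−μ)s = 2.774.

shape1 = 52.706, shape2 = 2.774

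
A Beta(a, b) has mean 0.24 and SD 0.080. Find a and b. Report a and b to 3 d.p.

a = 6.600, b = 20.900

Variance = 0.080² = 0.006400. The moment-matching identity a+b = μ(1−μ)/Var − 1 gives
a+b = 0.1824/0.006400 − 1 = 27.5000, so a = μ·27.5000 = 6.600 and b = (1−μ)·27.5000 = 20.900.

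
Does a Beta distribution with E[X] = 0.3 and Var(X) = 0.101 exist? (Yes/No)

Yes

A Beta with mean μ has variance μ(1−μ)/(α+β+1) < μ(1−μ).
Here μ(1−μ) = 0.3×0.7 = 0.21, and 0.101 < 0.21.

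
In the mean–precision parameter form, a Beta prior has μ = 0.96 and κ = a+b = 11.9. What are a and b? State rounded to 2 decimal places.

Split κ in proportion μ : (1−μ): a = 0.96·11.9 = 11.42, b = 11.9 − 11.42 = 0.48.

a = 11.42, b = 0.48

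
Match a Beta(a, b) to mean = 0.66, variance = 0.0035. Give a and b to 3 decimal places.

a = 41.655, b = 21.459

Let s = a+b. The Beta variance is μ(1−μ)/(s+1).
So s+1 = μ(1−μ)/σ² = (0.66×0.34)/0.0035 = 0.2244/0.0035 = 64.1143, giving s = 63.1143.
Then a = μs = 0.66×63.1143 = 41.655 and b = (1−μ)s = 0.34×63.1143 = 21.459.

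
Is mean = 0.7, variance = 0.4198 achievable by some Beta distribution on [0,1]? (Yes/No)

A Beta with mean μ has variance μ(1−μ)/(α+β+1) < μ(1−μ).
Here μ(1−μ) = 0.7×0.3 = 0.21, and 0.4198 ≥ 0.21.

No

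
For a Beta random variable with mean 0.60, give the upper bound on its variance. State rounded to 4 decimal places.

For fixed mean μ the Beta variance is μ(1−μ)/(α+β+1), increasing as α+β decreases.
Its least upper bound (not attained) is μ(1−μ) = 0.60·0.40 = 0.2400.

0.2400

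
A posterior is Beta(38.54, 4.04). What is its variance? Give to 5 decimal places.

0.00197

Var = αβ/[(α+β)²(α+β+1)] = (38.54×4.04)/(42.58²×43.58) = 155.7016/79012.997912 = 0.00197.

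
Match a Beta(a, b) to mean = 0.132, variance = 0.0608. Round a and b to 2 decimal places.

Write ν = a+b; then a = μν and Var = μ(1−μ)/(ν+1).
ν = μ(1−μ)/Var − 1 = 0.114576/0.0608 − 1 = 0.8845.
a = 0.132·0.8845 = 0.12, b = 0.868·0.8845 = 0.77.

a = 0.12, b = 0.77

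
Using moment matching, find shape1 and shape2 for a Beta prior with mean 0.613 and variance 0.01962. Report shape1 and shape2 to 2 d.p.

By moment matching, shape1+shape2 = μ(1−μ)/σ² − 1 = (0.613·0.387)/0.01962 − 1 = 12.0913 − 1 = 11.0913.
Since shape1/(shape1+shape2) = μ, shape1 = 0.613·11.0913 = 6.80 and shape2 = 0.387·11.0913 = 4.29.

shape1 = 6.80, shape2 = 4.29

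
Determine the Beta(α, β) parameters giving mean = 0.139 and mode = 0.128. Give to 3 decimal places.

α = 9.401, β = 58.235

With s = α+β: μ = α/s and mode = (α−1)/(s−2). Eliminating α = μs,
μs − 1 = m(s−2) ⇒ s(μ−m) = 1−2m ⇒ s = 0.744/0.011 = 67.6364.
So α = μs = 9.401, β = (1−μ)s = 58.235.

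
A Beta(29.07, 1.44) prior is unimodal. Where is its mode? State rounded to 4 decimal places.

With α,β > 1, mode = (α−1)/(α+β−2) = 28.07/28.51 = 0.9846.

0.9846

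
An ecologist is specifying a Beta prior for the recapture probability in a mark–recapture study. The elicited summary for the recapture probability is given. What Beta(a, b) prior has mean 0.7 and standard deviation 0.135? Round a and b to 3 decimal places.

Variance = 0.135² = 0.018225. The moment-matching identity a+b = μ(1−μ)/Var − 1 gives
a+b = 0.21/0.018225 − 1 = 10.5226, so a = μ·10.5226 = 7.366 and b = (1−μ)·10.5226 = 3.157.

a = 7.366, b = 3.157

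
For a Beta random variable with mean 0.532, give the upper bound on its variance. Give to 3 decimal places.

0.249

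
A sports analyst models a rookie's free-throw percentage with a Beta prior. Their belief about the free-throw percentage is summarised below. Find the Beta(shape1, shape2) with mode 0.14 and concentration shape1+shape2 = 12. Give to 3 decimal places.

shape1 = 2.400, shape2 = 9.600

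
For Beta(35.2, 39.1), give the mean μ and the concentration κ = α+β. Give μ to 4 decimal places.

μ = 0.4738, κ = 74.3

κ = α+β = 35.2+39.1 = 74.3; μ = α/κ = 35.2/74.3 = 0.4738.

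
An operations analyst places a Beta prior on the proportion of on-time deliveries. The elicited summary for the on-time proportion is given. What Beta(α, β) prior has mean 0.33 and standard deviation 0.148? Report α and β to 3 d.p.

Variance = 0.148² = 0.021904. The moment-matching identity α+β = μ(1−μ)/Var − 1 gives
α+β = 0.2211/0.021904 − 1 = 9.0940, so α = μ·9.0940 = 3.001 and β = (1−μ)·9.0940 = 6.093.

α = 3.001, β = 6.093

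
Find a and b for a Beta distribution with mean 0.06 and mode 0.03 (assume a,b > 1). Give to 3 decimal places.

With s = a+b: μ = a/s and mode = (a−1)/(s−2). Eliminating a = μs,
μs − 1 = m(s−2) ⇒ s(μ−m) = 1−2m ⇒ s = 0.94/0.03 = 31.3333.
So a = μs = 1.880, b = (1−μ)s = 29.453.

a = 1.880, b = 29.453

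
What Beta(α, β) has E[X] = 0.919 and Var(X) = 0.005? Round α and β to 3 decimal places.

Let s = α+β. The Beta variance is μ(1−μ)/(s+1).
So s+1 = μ(1−μ)/σ² = (0.919×0.081)/0.005 = 0.074439/0.005 = 14.8878, giving s = 13.8878.
Then α = μs = 0.919×13.8878 = 12.763 and β = (1−μ)s = 0.081×13.8878 = 1.125.

α = 12.763, β = 1.125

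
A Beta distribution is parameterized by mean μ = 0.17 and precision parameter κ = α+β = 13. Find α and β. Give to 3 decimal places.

α = 2.210, β = 10.790

α = μκ = 0.17×13 = 2.210 and β = (1−μ)κ = 0.83×13 = 10.790.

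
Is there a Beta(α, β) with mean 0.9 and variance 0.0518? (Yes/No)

Yes

The Beta variance bound is σ² < μ(1−μ).
Here μ(1−μ) = 0.9×0.1 = 0.09, and 0.0518 < 0.09.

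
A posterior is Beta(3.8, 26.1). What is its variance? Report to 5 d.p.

Var = αβ/[(α+β)²(α+β+1)] = (3.8×26.1)/(29.9²×30.9) = 99.18/27624.909 = 0.00359.

0.00359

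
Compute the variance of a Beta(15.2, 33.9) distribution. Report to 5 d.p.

α+β = 49.1 and αβ = 515.28, so Var = αβ/[(α+β)²(α+β+1)] = 515.28/120781.581 = 0.00427.

0.00427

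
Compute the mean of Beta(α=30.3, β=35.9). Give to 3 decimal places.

0.458

The Beta mean is α/(α+β) = 30.3/(30.3+35.9) = 0.458.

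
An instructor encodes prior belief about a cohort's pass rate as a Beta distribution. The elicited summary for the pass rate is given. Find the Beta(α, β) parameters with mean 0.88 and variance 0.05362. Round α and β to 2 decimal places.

Write ν = α+β; then α = μν and Var = μ(1−μ)/(ν+1).
ν = μ(1−μ)/Var − 1 = 0.1056/0.05362 − 1 = 0.9694.
α = 0.88·0.9694 = 0.85, β = 0.12·0.9694 = 0.12.

α = 0.85, β = 0.12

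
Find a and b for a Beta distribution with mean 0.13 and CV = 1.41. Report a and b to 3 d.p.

a = 0.308, b = 2.059

Var = (CV·μ)² = (1.41×0.13)² = 0.033599.
a+b = μ(1−μ)/Var − 1 = 0.1131/0.033599 − 1 = 2.3662.
Thus a = 0.13·2.3662 = 0.308 and b = 0.87·2.3662 = 2.059.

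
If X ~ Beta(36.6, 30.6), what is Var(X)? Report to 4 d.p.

0.0036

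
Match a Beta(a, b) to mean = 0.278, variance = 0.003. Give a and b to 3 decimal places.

Let s = a+b. The Beta variance is μ(1−μ)/(s+1).
So s+1 = μ(1−μ)/σ² = (0.278×0.722)/0.003 = 0.200716/0.003 = 66.9053, giving s = 65.9053.
Then a = μs = 0.278×65.9053 = 18.322 and b = (1−μ)s = 0.722×65.9053 = 47.584.

a = 18.322, b = 47.584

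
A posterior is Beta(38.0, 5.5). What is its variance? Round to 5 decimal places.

0.00248

μ = 38.0/43.5 = 0.873563; Var = μ(1−μ)/(α+β+1) = 0.1104505/44.5 = 0.00248.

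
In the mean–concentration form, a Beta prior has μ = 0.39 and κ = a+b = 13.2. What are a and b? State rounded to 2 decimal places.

a = μκ = 0.39×13.2 = 5.15 and b = (1−μ)κ = 0.61×13.2 = 8.05.

a = 5.15, b = 8.05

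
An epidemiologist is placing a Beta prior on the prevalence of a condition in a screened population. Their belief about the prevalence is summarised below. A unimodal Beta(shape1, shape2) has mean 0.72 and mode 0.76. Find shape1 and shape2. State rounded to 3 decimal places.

shape1 = 9.360, shape2 = 3.640

Let s = shape1+shape2. Mean gives shape1 = μs = 0.72s; mode gives (shape1−1)/(s−2) = 0.76.
Substituting: 0.72s − 1 = 0.76(s−2) = 0.76s − 1.52, so -0.04s = -0.52 and s = 13.0000.
Then shape1 = 0.72×13.0000 = 9.360 and shape2 = s−shape1 = 3.640.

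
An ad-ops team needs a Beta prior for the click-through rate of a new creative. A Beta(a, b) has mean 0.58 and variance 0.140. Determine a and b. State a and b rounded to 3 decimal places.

a = 0.429, b = 0.311

Let s = a+b. The Beta variance is μ(1−μ)/(s+1).
So s+1 = μ(1−μ)/σ² = (0.58×0.42)/0.140 = 0.2436/0.140 = 1.7400, giving s = 0.7400.
Then a = μs = 0.58×0.7400 = 0.429 and b = (1−μ)s = 0.42×0.7400 = 0.311.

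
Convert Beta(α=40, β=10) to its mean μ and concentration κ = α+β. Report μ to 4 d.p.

κ = α+β = 40+10 = 50; μ = α/κ = 40/50 = 0.8000.

μ = 0.8000, κ = 50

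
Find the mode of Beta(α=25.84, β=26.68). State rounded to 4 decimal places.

The density x^(α−1)(1−x)^(β−1) is maximised at (α−1)/(α+β−2) = 24.84/50.52 = 0.4917.

0.4917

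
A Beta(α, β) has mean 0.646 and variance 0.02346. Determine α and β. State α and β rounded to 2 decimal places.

By moment matching, α+β = μ(1−μ)/σ² − 1 = (0.646·0.354)/0.02346 − 1 = 9.7478 − 1 = 8.7478.
Since α/(α+β) = μ, α = 0.646·8.7478 = 5.65 and β = 0.354·8.7478 = 3.10.

α = 5.65, β = 3.10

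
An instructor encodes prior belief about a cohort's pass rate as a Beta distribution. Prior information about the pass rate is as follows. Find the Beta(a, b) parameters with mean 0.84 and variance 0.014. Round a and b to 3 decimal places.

a = 7.224, b = 1.376

Write ν = a+b; then a = μν and Var = μ(1−μ)/(ν+1).
ν = μ(1−μ)/Var − 1 = 0.1344/0.014 − 1 = 8.6000.
a = 0.84·8.6000 = 7.224, b = 0.16·8.6000 = 1.376.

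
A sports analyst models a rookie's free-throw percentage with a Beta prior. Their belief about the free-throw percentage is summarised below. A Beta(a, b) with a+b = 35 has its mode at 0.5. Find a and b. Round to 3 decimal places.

For a,b>1 the mode is (a−1)/(a+b−2), so a = mode·(κ−2)+1 = 0.5×33+1 = 17.500.
And b = (1−mode)·(κ−2)+1 = 0.5×33+1 = 17.500.

a = 17.500, b = 17.500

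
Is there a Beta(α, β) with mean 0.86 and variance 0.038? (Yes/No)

The Beta variance bound is σ² < μ(1−μ).
Here μ(1−μ) = 0.86×0.14 = 0.1204, and 0.038 < 0.1204.

Yes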